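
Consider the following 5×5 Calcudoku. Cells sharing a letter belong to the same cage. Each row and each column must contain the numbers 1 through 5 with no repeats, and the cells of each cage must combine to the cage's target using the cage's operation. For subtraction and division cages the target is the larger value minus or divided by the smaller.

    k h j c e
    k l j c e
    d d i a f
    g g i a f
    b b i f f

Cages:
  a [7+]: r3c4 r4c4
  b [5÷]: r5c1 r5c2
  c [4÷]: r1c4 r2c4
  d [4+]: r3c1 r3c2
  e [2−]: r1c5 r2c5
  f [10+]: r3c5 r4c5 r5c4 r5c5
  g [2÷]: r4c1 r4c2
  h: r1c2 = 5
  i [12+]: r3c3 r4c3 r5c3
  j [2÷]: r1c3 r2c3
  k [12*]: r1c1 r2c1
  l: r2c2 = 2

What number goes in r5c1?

H is a freebie, which forces r1c2 = 5.
L is a freebie, leaving r2c2 = 2.
5 is placed in column 2, leaving r5c2 = 1.
Cage j's pair has quotient 2, so r1c3 = 2.
The two cells of cage d must have sum 4, so r3c1 = 1.
1 is placed in column 2; hence r3c2 = 3.
The two cells of cage g must have quotient 2; hence r4c1 = 2.
1 is placed in column 2, which forces r4c2 = 4.
1 is placed in row 5, which forces r5c1 = 5.
Cage f needs sum 10; hence r4c5 = 1.
Column 5 already has 1, leaving r1c5 = 3.
The two cells of cage e must have difference 2, which forces r2c5 = 5.
Row 1 now contains 3, so r1c1 = 4.
Row 1 already has 4, leaving r1c4 = 1.
The two cells of cage k must have product 12, leaving r2c1 = 3.
Column 4 now contains 1, which forces r2c4 = 4.
Column 4 now contains 4, so r3c4 = 2.
Row 3 already has 2; hence r3c5 = 4.
Cage f has sum 10, which forces r5c4 = 3.
Column 5 now contains 4, leaving r5c5 = 2.
Row 2 now contains 4, so r2c3 = 1.
Row 3 now contains 4, which forces r3c3 = 5.
The 3 cells of cage i must have sum 12, leaving r4c3 = 3.
3 is placed in column 4, which forces r4c4 = 5.
Row 5 now contains 3, so r5c3 = 4.
Completed grid: 4 5 2 1 3 / 3 2 1 4 5 / 1 3 5 2 4 / 2 4 3 5 1 / 5 1 4 3 2.

5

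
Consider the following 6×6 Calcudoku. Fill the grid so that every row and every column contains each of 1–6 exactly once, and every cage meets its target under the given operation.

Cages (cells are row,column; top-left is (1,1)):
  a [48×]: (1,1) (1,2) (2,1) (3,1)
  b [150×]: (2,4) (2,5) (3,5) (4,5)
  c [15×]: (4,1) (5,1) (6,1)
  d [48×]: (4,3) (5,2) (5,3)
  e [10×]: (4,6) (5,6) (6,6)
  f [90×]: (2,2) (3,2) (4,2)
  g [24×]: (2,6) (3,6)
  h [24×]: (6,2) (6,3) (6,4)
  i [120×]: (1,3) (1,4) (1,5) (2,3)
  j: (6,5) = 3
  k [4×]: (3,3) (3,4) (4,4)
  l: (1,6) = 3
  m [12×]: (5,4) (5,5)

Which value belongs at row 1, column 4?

4

Cage l is a single given cell, which forces (1,6) = 3.
The 4 cells of cage b must have product 150, which forces (2,4) = 5.
J is a freebie, which forces (6,5) = 3.
Row 4 needs a 4, and only (4,3) is open for it.
The only place for 2 in row 6 is (6,6).
Row 4 needs a 2, and only (4,4) is open for it.
Cage k has product 4, so (3,3) = 2.
The 3 cells of cage k must have product 4, which forces (3,4) = 1.
The only place for 2 in row 2 is (2,1).
Row 2 needs a 4, and only (2,6) is open for it.
Column 6 now contains 4, so (3,6) = 6.
6 is placed in row 3, leaving (3,5) = 5.
Cage i has product 120; hence (1,3) = 5.
Cage f needs product 90; hence (2,2) = 6.
Row 2 now contains 6, which forces (2,5) = 1.
Row 3 already has 5, which forces (3,2) = 3.
Cage f needs product 90, leaving (4,2) = 5.
Column 5 already has 1; hence (4,5) = 6.
Row 4 already has 5, leaving (4,6) = 1.
Column 6 already has 1; hence (5,6) = 5.
Cage a has product 48, leaving (1,1) = 6.
The 4 cells of cage a must have product 48, which forces (1,2) = 1.
Cage i needs product 120, leaving (1,4) = 4.
Cage i has product 120, so (1,5) = 2.
Row 2 already has 1, so (2,3) = 3.
3 is placed in row 3; hence (3,1) = 4.
Row 4 now contains 1, so (4,1) = 3.
Cage c has product 15, which forces (5,1) = 1.
Column 3 now contains 3, which forces (5,3) = 6.
Row 5 already has 6; hence (5,4) = 3.
Column 5 already has 2, which forces (5,5) = 4.
The 3 cells of cage c must have product 15, so (6,1) = 5.
Column 2 now contains 1, leaving (6,2) = 4.
Column 3 now contains 6, which forces (6,3) = 1.
Column 4 now contains 4, which forces (6,4) = 6.
Row 5 already has 4, so (5,2) = 2.
The full grid is 6 1 5 4 2 3 / 2 6 3 5 1 4 / 4 3 2 1 5 6 / 3 5 4 2 6 1 / 1 2 6 3 4 5 / 5 4 1 6 3 2.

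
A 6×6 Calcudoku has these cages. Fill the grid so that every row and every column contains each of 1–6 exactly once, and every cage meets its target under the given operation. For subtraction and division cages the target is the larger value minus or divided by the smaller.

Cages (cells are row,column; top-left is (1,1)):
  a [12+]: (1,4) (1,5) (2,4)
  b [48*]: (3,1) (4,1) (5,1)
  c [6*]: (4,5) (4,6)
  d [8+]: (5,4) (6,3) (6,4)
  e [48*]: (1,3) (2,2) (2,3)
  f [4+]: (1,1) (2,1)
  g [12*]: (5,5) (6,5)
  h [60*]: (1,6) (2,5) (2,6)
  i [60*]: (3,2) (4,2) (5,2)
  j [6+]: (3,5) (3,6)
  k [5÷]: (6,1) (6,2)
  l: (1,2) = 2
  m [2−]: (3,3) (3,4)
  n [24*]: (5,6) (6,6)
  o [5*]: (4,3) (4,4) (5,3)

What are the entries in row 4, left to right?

Cage l is a single given cell, leaving (1,2) = 2.
Cage o has product 5; hence (4,3) = 5.
Cage o has product 5, leaving (4,4) = 1.
Cage o has product 5; hence (5,3) = 1.
The only place for 1 in row 2 is (2,1).
1 is placed in column 1, which forces (1,1) = 3.
1 is placed in column 1, which forces (6,1) = 5.
Cage k's pair has quotient 5, leaving (6,2) = 1.
In row 1, 1 can only go at (1,5), so (1,5) = 1.
Row 3 needs a 1, and only (3,6) is open for it.
Cage j's pair has sum 6, which forces (3,5) = 5.
Cage i has product 60; hence (5,2) = 5.
The only place for 3 in row 3 is (3,2).
Column 2 now contains 3; hence (4,2) = 4.
The 3 cells of cage e must have product 48, so (1,3) = 4.
4 is placed in column 2, which forces (2,2) = 6.
Cage e has product 48, so (2,3) = 2.
6 is placed in row 2; hence (2,4) = 5.
Column 3 already has 2, which forces (3,3) = 6.
Column 3 already has 2, so (6,3) = 3.
5 is placed in column 4, leaving (1,4) = 6.
Cage h has product 60, so (1,6) = 5.
Cage m's pair has difference 2, so (3,4) = 4.
Cage d needs sum 8, which forces (5,4) = 3.
Cage d needs sum 8, which forces (6,4) = 2.
Row 3 already has 4, which forces (3,1) = 2.
Cage b has product 48, so (4,1) = 6.
Cage b needs product 48, leaving (5,1) = 4.
Cage g's pair has product 12, leaving (5,5) = 2.
Row 5 already has 4, so (5,6) = 6.
The two cells of cage g must have product 12, so (6,5) = 6.
6 is placed in column 6, so (6,6) = 4.
Cage h needs product 60, so (2,5) = 4.
Column 6 already has 4; hence (2,6) = 3.
Column 5 already has 2, so (4,5) = 3.
The two cells of cage c must have product 6; hence (4,6) = 2.
Completed grid: 3 2 4 6 1 5 / 1 6 2 5 4 3 / 2 3 6 4 5 1 / 6 4 5 1 3 2 / 4 5 1 3 2 6 / 5 1 3 2 6 4.

6 4 5 1 3 2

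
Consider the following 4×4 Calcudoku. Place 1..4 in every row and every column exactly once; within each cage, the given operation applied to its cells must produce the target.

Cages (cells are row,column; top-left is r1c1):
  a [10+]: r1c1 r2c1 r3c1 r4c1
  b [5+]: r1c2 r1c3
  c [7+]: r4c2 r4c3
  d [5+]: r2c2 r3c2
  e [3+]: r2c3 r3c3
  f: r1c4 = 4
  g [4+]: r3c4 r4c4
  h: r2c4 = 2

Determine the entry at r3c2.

1

Cage f is a single given cell; hence r1c4 = 4.
H is a freebie, leaving r2c4 = 2.
Row 2 already has 2; hence r2c3 = 1.
The two cells of cage e must have sum 3, leaving r3c3 = 2.
Cage b needs two cells with sum 5, leaving r1c2 = 2.
Column 3 now contains 2; hence r1c3 = 3.
Cage d needs two cells with sum 5; hence r2c2 = 4.
Cage d needs two cells with sum 5; hence r3c2 = 1.
Row 3 already has 1, which forces r3c4 = 3.
Column 2 already has 4, leaving r4c2 = 3.
Column 3 already has 3, which forces r4c3 = 4.
3 is placed in column 4, so r4c4 = 1.
3 is placed in row 1; hence r1c1 = 1.
Row 2 now contains 4, leaving r2c1 = 3.
3 is placed in row 3, leaving r3c1 = 4.
Row 4 now contains 1, which forces r4c1 = 2.
Filled in: 1 2 3 4 / 3 4 1 2 / 4 1 2 3 / 2 3 4 1.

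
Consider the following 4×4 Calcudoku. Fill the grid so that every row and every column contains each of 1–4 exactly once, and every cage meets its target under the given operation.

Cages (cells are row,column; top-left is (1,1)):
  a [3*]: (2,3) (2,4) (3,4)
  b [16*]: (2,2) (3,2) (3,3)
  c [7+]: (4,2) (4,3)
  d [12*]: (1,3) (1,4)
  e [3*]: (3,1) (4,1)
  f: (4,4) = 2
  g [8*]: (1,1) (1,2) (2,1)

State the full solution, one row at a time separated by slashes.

Cage a needs product 3; hence (2,3) = 1.
Cage a has product 3, which forces (2,4) = 3.
The 3 cells of cage a must have product 3, leaving (3,4) = 1.
F is a freebie, which forces (4,4) = 2.
Cage d needs two cells with product 12; hence (1,3) = 3.
3 is placed in column 4, which forces (1,4) = 4.
Cage b needs product 16; hence (2,2) = 2.
Row 3 now contains 1, leaving (3,1) = 3.
Row 3 now contains 1, leaving (3,2) = 4.
Cage b has product 16, leaving (3,3) = 2.
Cage e's pair has product 3, so (4,1) = 1.
Column 2 now contains 4; hence (4,2) = 3.
Column 3 already has 3; hence (4,3) = 4.
Column 1 now contains 1, which forces (1,1) = 2.
Column 2 now contains 2, so (1,2) = 1.
2 is placed in row 2, which forces (2,1) = 4.

2 1 3 4 / 4 2 1 3 / 3 4 2 1 / 1 3 4 2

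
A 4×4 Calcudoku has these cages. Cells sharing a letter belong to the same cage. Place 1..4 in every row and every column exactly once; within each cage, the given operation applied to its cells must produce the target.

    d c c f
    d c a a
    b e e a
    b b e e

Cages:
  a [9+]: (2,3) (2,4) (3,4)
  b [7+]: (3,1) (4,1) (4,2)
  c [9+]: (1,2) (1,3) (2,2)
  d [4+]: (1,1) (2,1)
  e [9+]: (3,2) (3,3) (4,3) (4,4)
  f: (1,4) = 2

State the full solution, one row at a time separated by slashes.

1 4 3 2 / 3 2 4 1 / 2 3 1 4 / 4 1 2 3

Cage f is given, which forces (1,4) = 2.
Cage a has sum 9, so (3,4) = 4.
In column 1, 4 can only go at (4,1), so (4,1) = 4.
The only place for 2 in column 1 is (3,1).
Cage b has sum 7, leaving (4,2) = 1.
Cage e has sum 9; hence (4,3) = 2.
Cage e needs sum 9, which forces (4,4) = 3.
Cage c needs sum 9, leaving (2,2) = 2.
2 is placed in column 3, which forces (2,3) = 4.
Column 4 already has 3, which forces (2,4) = 1.
Column 2 already has 1; hence (3,2) = 3.
The 4 cells of cage e must have sum 9, leaving (3,3) = 1.
Cage d needs two cells with sum 4, which forces (1,1) = 1.
3 is placed in column 2; hence (1,2) = 4.
Column 3 now contains 4, leaving (1,3) = 3.
Row 2 already has 1; hence (2,1) = 3.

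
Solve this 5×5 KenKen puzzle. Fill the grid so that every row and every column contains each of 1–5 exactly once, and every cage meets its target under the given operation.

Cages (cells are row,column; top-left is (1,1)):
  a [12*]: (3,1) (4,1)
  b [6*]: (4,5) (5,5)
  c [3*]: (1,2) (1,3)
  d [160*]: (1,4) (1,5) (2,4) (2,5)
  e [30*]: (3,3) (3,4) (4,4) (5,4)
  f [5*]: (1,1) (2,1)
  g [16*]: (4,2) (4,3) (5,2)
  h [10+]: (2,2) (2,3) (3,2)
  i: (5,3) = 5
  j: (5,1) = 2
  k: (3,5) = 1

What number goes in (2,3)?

3

K is a freebie, leaving (3,5) = 1.
J is a freebie, so (5,1) = 2.
2 is placed in row 5, leaving (5,2) = 4.
Cage i is a single given cell, leaving (5,3) = 5.
2 is placed in row 5, so (5,5) = 3.
Column 2 now contains 4, which forces (4,2) = 1.
Cage g needs product 16, which forces (4,3) = 4.
Column 5 already has 3; hence (4,5) = 2.
Row 5 already has 3, leaving (5,4) = 1.
1 is placed in column 2, which forces (1,2) = 3.
The two cells of cage c must have product 3; hence (1,3) = 1.
The two cells of cage a must have product 12, so (3,1) = 4.
4 is placed in row 4; hence (4,1) = 3.
Row 4 now contains 3, leaving (4,4) = 5.
1 is placed in row 1, which forces (1,1) = 5.
Row 1 already has 5; hence (1,5) = 4.
The two cells of cage f must have product 5, so (2,1) = 1.
Cage h needs sum 10, so (2,3) = 3.
Column 5 already has 4, leaving (2,5) = 5.
3 is placed in column 3, which forces (3,3) = 2.
2 is placed in row 3, leaving (3,4) = 3.
Row 1 already has 4, which forces (1,4) = 2.
Row 2 already has 5, leaving (2,2) = 2.
The 4 cells of cage d must have product 160, so (2,4) = 4.
2 is placed in row 3, so (3,2) = 5.
The full grid is 5 3 1 2 4 / 1 2 3 4 5 / 4 5 2 3 1 / 3 1 4 5 2 / 2 4 5 1 3.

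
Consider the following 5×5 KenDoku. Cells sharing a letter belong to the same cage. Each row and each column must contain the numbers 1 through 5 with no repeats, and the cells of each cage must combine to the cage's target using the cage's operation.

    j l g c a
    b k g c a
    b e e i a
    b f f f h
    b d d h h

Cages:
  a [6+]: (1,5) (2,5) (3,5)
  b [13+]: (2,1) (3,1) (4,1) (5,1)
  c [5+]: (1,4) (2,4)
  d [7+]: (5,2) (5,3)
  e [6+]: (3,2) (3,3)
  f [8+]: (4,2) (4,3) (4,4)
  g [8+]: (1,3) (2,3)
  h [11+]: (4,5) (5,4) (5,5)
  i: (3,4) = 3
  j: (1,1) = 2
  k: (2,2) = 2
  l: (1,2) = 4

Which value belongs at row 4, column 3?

2

Cage j is a single given cell, so (1,1) = 2.
Cage l is a single given cell, so (1,2) = 4.
Cage k is a single given cell; hence (2,2) = 2.
Cage i is given, so (3,4) = 3.
Column 4 already has 3, so (1,4) = 1.
Row 1 now contains 1, leaving (1,5) = 3.
Cage c needs two cells with sum 5, which forces (2,4) = 4.
Column 5 now contains 3; hence (2,5) = 1.
Cage a has sum 6, which forces (3,5) = 2.
Row 1 already has 3; hence (1,3) = 5.
Cage g's pair has sum 8, which forces (2,3) = 3.
5 is placed in column 3; hence (3,3) = 1.
1 is placed in column 3, leaving (4,3) = 2.
2 is placed in row 4, which forces (4,4) = 5.
Row 4 now contains 5, which forces (4,5) = 4.
Column 3 already has 2; hence (5,3) = 4.
The 3 cells of cage h must have sum 11, which forces (5,4) = 2.
4 is placed in column 5, so (5,5) = 5.
3 is placed in row 2, which forces (2,1) = 5.
Cage b has sum 13, so (3,1) = 4.
Row 3 already has 1, which forces (3,2) = 5.
Row 4 now contains 5, so (4,2) = 1.
Row 5 already has 5, leaving (5,2) = 3.
Row 4 now contains 1, so (4,1) = 3.
Row 5 now contains 3; hence (5,1) = 1.
Filled in: 2 4 5 1 3 / 5 2 3 4 1 / 4 5 1 3 2 / 3 1 2 5 4 / 1 3 4 2 5.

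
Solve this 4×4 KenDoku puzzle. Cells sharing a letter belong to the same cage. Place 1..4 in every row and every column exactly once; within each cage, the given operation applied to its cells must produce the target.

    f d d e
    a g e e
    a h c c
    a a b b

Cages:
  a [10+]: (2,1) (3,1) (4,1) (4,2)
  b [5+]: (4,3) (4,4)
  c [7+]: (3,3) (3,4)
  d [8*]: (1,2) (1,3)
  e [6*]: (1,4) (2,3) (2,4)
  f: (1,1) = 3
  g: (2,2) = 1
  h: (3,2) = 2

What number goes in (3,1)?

F is a freebie; hence (1,1) = 3.
Cage g is a single given cell, so (2,2) = 1.
Cage h is given, leaving (3,2) = 2.
Column 2 already has 2, so (1,2) = 4.
Cage d needs two cells with product 8, which forces (1,3) = 2.
The 3 cells of cage e must have product 6; hence (1,4) = 1.
Column 3 now contains 2, leaving (2,3) = 3.
Row 2 already has 3, so (2,4) = 2.
3 is placed in column 3; hence (3,3) = 4.
Row 3 already has 4; hence (3,4) = 3.
The 4 cells of cage a must have sum 10, which forces (4,2) = 3.
Column 3 now contains 4, so (4,3) = 1.
3 is placed in column 4, so (4,4) = 4.
2 is placed in row 2, which forces (2,1) = 4.
Row 3 already has 4; hence (3,1) = 1.
Row 4 already has 4, which forces (4,1) = 2.
Filled in: 3 4 2 1 / 4 1 3 2 / 1 2 4 3 / 2 3 1 4.

1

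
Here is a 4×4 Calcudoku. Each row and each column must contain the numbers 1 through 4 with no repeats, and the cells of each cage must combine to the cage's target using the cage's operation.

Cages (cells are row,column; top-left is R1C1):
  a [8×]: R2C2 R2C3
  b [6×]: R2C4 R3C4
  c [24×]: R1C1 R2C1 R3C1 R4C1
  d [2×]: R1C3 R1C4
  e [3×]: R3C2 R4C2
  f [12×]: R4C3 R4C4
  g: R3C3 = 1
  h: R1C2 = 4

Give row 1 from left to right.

3 4 2 1

Cage h is given, leaving R1C2 = 4.
Column 2 already has 4, so R2C2 = 2.
Row 2 already has 2, leaving R2C3 = 4.
Row 2 already has 2, leaving R2C4 = 3.
G is a freebie, so R3C3 = 1.
3 is placed in column 4, leaving R3C4 = 2.
Column 3 now contains 4, which forces R4C3 = 3.
3 is placed in column 4, so R4C4 = 4.
The 4 cells of cage c must have product 24, so R1C1 = 3.
Column 3 already has 1, which forces R1C3 = 2.
Column 4 now contains 2, so R1C4 = 1.
Row 2 now contains 3, leaving R2C1 = 1.
The 4 cells of cage c must have product 24, leaving R3C1 = 4.
Row 3 already has 1, so R3C2 = 3.
Cage c has product 24; hence R4C1 = 2.
Row 4 now contains 3, so R4C2 = 1.
Filled in: 3 4 2 1 / 1 2 4 3 / 4 3 1 2 / 2 1 3 4.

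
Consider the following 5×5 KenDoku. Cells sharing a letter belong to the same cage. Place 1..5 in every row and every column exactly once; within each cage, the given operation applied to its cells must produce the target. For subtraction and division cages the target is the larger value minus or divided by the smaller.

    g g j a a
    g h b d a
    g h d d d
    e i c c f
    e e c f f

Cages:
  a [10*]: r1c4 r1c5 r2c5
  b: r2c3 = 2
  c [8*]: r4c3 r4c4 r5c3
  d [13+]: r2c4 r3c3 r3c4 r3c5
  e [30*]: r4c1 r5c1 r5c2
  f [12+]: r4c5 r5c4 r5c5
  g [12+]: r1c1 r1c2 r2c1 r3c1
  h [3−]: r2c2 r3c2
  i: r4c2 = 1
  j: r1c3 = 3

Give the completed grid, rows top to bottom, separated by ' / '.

Cage j is given, which forces r1c3 = 3.
B is a freebie, which forces r2c3 = 2.
I is a freebie, so r4c2 = 1.
Row 4 now contains 1, which forces r4c3 = 4.
4 is placed in row 4; hence r4c4 = 2.
Column 3 now contains 4, which forces r5c3 = 1.
The 3 cells of cage a must have product 10, so r1c5 = 2.
Cage h's pair has difference 3, which forces r2c2 = 5.
5 is placed in row 2, leaving r2c5 = 1.
The two cells of cage h must have difference 3, so r3c2 = 2.
1 is placed in column 3, which forces r3c3 = 5.
Column 2 already has 2, leaving r5c2 = 3.
Cage g needs sum 12, which forces r1c1 = 1.
Column 2 already has 5, so r1c2 = 4.
Cage a needs product 10, so r1c4 = 5.
Cage d has sum 13, which forces r3c4 = 1.
The 3 cells of cage e must have product 30, so r4c1 = 5.
Cage f needs sum 12, so r4c5 = 3.
The 3 cells of cage e must have product 30, so r5c1 = 2.
Column 4 now contains 5, leaving r5c4 = 4.
Row 5 already has 4, which forces r5c5 = 5.
Column 4 already has 4, so r2c4 = 3.
Column 5 already has 3, so r3c5 = 4.
3 is placed in row 2, leaving r2c1 = 4.
Row 3 already has 4, so r3c1 = 3.

1 4 3 5 2 / 4 5 2 3 1 / 3 2 5 1 4 / 5 1 4 2 3 / 2 3 1 4 5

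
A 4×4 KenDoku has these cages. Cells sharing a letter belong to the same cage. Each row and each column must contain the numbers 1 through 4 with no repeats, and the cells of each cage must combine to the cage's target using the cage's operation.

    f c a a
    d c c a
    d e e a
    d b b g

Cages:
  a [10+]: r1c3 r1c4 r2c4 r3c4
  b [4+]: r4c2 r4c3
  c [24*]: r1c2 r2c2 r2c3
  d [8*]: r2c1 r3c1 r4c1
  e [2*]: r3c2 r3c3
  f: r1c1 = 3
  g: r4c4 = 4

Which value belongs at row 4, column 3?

1

Cage f is a single given cell, leaving r1c1 = 3.
Cage g is given, so r4c4 = 4.
Cage a needs sum 10, leaving r1c3 = 4.
Row 1 now contains 4, so r1c2 = 2.
2 is placed in row 1, leaving r1c4 = 1.
The 3 cells of cage c must have product 24, leaving r2c2 = 4.
The 3 cells of cage c must have product 24; hence r2c3 = 3.
Row 2 already has 3; hence r2c4 = 2.
Column 2 now contains 2, which forces r3c2 = 1.
1 is placed in row 3, so r3c3 = 2.
2 is placed in column 4, leaving r3c4 = 3.
Column 2 already has 1, leaving r4c2 = 3.
Column 3 now contains 3, leaving r4c3 = 1.
Row 2 already has 2, which forces r2c1 = 1.
2 is placed in row 3, leaving r3c1 = 4.
Row 4 already has 1, leaving r4c1 = 2.
Filled in: 3 2 4 1 / 1 4 3 2 / 4 1 2 3 / 2 3 1 4.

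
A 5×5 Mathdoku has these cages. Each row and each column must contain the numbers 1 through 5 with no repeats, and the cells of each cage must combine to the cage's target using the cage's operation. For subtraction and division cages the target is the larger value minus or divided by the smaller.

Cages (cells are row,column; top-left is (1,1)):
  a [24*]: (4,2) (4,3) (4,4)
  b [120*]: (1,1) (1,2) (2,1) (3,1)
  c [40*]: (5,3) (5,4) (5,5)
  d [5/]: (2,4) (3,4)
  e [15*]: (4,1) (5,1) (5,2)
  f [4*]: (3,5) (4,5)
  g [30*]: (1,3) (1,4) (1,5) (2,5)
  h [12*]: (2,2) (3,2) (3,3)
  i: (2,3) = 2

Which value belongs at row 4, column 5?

1

I is a freebie, leaving (2,3) = 2.
In row 3, 2 can only go at (3,1), so (3,1) = 2.
The only place for 5 in row 3 is (3,4).
Column 4 now contains 5, so (2,4) = 1.
The only place for 5 in row 4 is (4,1).
Cage b has product 120, so (1,2) = 5.
The 4 cells of cage g must have product 30, so (2,5) = 5.
The 3 cells of cage c must have product 40, so (5,3) = 5.
Row 1 needs a 4, and only (1,1) is open for it.
4 is placed in column 1, leaving (2,1) = 3.
3 is placed in row 2, so (2,2) = 4.
3 is placed in column 1; hence (5,1) = 1.
Row 5 now contains 1, so (5,2) = 3.
3 is placed in column 2, leaving (3,2) = 1.
Cage h needs product 12; hence (3,3) = 3.
Row 3 already has 1, so (3,5) = 4.
3 is placed in column 2; hence (4,2) = 2.
3 is placed in column 3, leaving (4,3) = 4.
Row 4 now contains 4, which forces (4,4) = 3.
Column 5 now contains 4, which forces (4,5) = 1.
Column 5 now contains 4, which forces (5,5) = 2.
3 is placed in column 3; hence (1,3) = 1.
Column 4 now contains 3, which forces (1,4) = 2.
2 is placed in column 5, leaving (1,5) = 3.
Row 5 now contains 2; hence (5,4) = 4.
The full grid is 4 5 1 2 3 / 3 4 2 1 5 / 2 1 3 5 4 / 5 2 4 3 1 / 1 3 5 4 2.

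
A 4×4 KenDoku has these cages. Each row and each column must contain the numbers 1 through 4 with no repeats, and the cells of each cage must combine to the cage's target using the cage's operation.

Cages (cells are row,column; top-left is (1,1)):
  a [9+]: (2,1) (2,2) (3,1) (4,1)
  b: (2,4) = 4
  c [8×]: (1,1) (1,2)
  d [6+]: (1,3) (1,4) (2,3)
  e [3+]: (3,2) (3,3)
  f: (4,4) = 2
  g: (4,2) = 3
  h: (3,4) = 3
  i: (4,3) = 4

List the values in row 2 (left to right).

Cage b is a single given cell, leaving (2,4) = 4.
H is a freebie, leaving (3,4) = 3.
Cage g is given, leaving (4,2) = 3.
Cage i is given; hence (4,3) = 4.
Cage f is a single given cell, which forces (4,4) = 2.
Column 4 now contains 2, which forces (1,4) = 1.
Cage a has sum 9; hence (2,1) = 3.
Cage a has sum 9, leaving (2,2) = 1.
Row 2 already has 3; hence (2,3) = 2.
Cage a has sum 9; hence (3,1) = 4.
Column 2 now contains 1, which forces (3,2) = 2.
Column 3 now contains 2, leaving (3,3) = 1.
Row 4 now contains 2; hence (4,1) = 1.
4 is placed in column 1; hence (1,1) = 2.
2 is placed in column 2, which forces (1,2) = 4.
Column 3 now contains 2, which forces (1,3) = 3.
Filled in: 2 4 3 1 / 3 1 2 4 / 4 2 1 3 / 1 3 4 2.

3 1 2 4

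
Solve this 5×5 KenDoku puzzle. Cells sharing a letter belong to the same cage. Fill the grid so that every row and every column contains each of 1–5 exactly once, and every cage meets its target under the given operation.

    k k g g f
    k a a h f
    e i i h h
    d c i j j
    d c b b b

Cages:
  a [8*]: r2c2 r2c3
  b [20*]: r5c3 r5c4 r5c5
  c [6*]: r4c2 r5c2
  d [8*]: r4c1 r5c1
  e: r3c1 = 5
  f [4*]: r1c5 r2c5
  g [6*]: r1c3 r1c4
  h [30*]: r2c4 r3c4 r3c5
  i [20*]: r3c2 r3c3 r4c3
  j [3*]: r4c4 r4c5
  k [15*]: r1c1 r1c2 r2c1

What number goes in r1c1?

1

E is a freebie; hence r3c1 = 5.
Cage k has product 15, which forces r1c2 = 5.
Cage h has product 30; hence r2c4 = 5.
Cage i has product 20, so r4c3 = 5.
Cage b has product 20, which forces r5c5 = 5.
In row 1, 4 can only go at r1c5, so r1c5 = 4.
Column 5 now contains 4, leaving r2c5 = 1.
Column 5 already has 1, which forces r4c5 = 3.
Cage k has product 15; hence r1c1 = 1.
Row 2 now contains 1, which forces r2c1 = 3.
The 3 cells of cage h must have product 30, which forces r3c4 = 3.
3 is placed in column 5, which forces r3c5 = 2.
Row 4 now contains 3, leaving r4c2 = 2.
Row 4 now contains 3; hence r4c4 = 1.
Cage c needs two cells with product 6, so r5c2 = 3.
Column 4 already has 1, which forces r5c4 = 4.
Cage g's pair has product 6, leaving r1c3 = 3.
3 is placed in column 4, leaving r1c4 = 2.
Column 2 already has 2, so r2c2 = 4.
The two cells of cage a must have product 8; hence r2c3 = 2.
4 is placed in column 2; hence r3c2 = 1.
1 is placed in row 3, leaving r3c3 = 4.
Row 4 already has 2, leaving r4c1 = 4.
4 is placed in row 5, leaving r5c1 = 2.
4 is placed in row 5, which forces r5c3 = 1.
Completed grid: 1 5 3 2 4 / 3 4 2 5 1 / 5 1 4 3 2 / 4 2 5 1 3 / 2 3 1 4 5.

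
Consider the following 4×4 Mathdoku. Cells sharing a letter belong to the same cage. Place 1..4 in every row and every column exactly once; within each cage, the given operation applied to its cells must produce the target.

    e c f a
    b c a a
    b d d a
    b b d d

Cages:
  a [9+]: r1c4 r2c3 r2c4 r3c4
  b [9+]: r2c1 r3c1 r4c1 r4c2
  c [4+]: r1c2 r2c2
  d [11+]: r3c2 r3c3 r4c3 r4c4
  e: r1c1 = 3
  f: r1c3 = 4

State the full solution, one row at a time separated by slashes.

3 1 4 2 / 1 3 2 4 / 2 4 3 1 / 4 2 1 3

Cage e is given, which forces r1c1 = 3.
3 is placed in row 1, which forces r1c2 = 1.
F is a freebie, so r1c3 = 4.
4 is placed in row 1, which forces r1c4 = 2.
1 is placed in column 2, so r2c2 = 3.
Column 2 now contains 3, leaving r4c2 = 2.
Cage a has sum 9; hence r2c3 = 2.
Column 2 now contains 2, so r3c2 = 4.
2 is placed in column 3, leaving r3c3 = 3.
Row 3 now contains 4, leaving r3c4 = 1.
The 4 cells of cage d must have sum 11; hence r4c3 = 1.
The 4 cells of cage b must have sum 9, which forces r2c1 = 1.
Column 4 now contains 1, leaving r2c4 = 4.
Row 3 already has 1, leaving r3c1 = 2.
Row 4 now contains 1, leaving r4c1 = 4.
Cage d has sum 11, leaving r4c4 = 3.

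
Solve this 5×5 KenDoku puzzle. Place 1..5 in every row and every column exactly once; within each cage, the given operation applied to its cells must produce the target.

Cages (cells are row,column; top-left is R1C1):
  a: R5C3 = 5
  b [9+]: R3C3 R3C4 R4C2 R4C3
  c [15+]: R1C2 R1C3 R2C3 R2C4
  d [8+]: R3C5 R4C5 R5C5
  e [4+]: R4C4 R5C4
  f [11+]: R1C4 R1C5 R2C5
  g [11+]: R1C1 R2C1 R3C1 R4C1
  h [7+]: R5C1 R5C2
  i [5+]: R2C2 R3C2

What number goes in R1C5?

A is a freebie, which forces R5C3 = 5.
In row 5, 2 can only go at R5C5, so R5C5 = 2.
In row 5, 1 can only go at R5C4, so R5C4 = 1.
Column 4 now contains 1, leaving R4C4 = 3.
Column 1 needs a 4, and only R5C1 is open for it.
Row 5 now contains 4, leaving R5C2 = 3.
Row 3 needs a 3, and only R3C1 is open for it.
In row 2, 3 can only go at R2C3, so R2C3 = 3.
The 4 cells of cage c must have sum 15, leaving R1C2 = 5.
Cage c has sum 15; hence R1C3 = 2.
Row 1 already has 2, so R1C4 = 4.
The 4 cells of cage c must have sum 15, so R2C4 = 5.
Row 2 now contains 5, leaving R2C5 = 4.
Column 4 already has 5; hence R3C4 = 2.
Row 1 already has 2, so R1C1 = 1.
The 3 cells of cage f must have sum 11, so R1C5 = 3.
Cage g has sum 11; hence R2C1 = 2.
Row 2 now contains 4, leaving R2C2 = 1.
Cage i needs two cells with sum 5, so R3C2 = 4.
Row 3 now contains 4, so R3C3 = 1.
Row 3 already has 1; hence R3C5 = 5.
Cage g has sum 11, which forces R4C1 = 5.
Cage b has sum 9, leaving R4C2 = 2.
Column 3 now contains 1; hence R4C3 = 4.
Column 5 now contains 5, so R4C5 = 1.
Completed grid: 1 5 2 4 3 / 2 1 3 5 4 / 3 4 1 2 5 / 5 2 4 3 1 / 4 3 5 1 2.

3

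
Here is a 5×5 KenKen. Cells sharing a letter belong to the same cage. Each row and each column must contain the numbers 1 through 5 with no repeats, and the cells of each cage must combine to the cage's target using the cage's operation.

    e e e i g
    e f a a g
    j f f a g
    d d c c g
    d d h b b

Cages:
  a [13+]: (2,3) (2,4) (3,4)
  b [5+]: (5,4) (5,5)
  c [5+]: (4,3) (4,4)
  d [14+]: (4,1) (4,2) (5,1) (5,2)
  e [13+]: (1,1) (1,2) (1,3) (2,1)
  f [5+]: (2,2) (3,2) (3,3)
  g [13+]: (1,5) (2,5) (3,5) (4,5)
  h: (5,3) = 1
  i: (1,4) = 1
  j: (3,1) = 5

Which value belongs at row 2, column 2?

2

I is a freebie; hence (1,4) = 1.
Cage j is a single given cell; hence (3,1) = 5.
5 is placed in row 3, leaving (3,4) = 4.
Cage h is a single given cell; hence (5,3) = 1.
Cage f has sum 5, leaving (2,2) = 2.
Cage a has sum 13, which forces (2,3) = 4.
The 3 cells of cage a must have sum 13, which forces (2,4) = 5.
Cage f has sum 5, so (3,2) = 1.
Column 3 already has 1; hence (3,3) = 2.
Row 3 now contains 1, which forces (3,5) = 3.
Column 3 now contains 2, leaving (4,3) = 3.
3 is placed in row 4, so (4,4) = 2.
2 is placed in column 4; hence (5,4) = 3.
Column 5 already has 3, which forces (5,5) = 2.
3 is placed in column 3; hence (1,3) = 5.
Row 1 already has 5, leaving (1,5) = 4.
Column 5 already has 3; hence (2,5) = 1.
Cage d has sum 14, so (4,1) = 1.
The 4 cells of cage d must have sum 14, leaving (4,2) = 4.
4 is placed in column 5, leaving (4,5) = 5.
Row 5 already has 2; hence (5,1) = 4.
The 4 cells of cage d must have sum 14, leaving (5,2) = 5.
Cage e has sum 13, which forces (1,1) = 2.
Row 1 already has 4; hence (1,2) = 3.
Row 2 now contains 1; hence (2,1) = 3.
Filled in: 2 3 5 1 4 / 3 2 4 5 1 / 5 1 2 4 3 / 1 4 3 2 5 / 4 5 1 3 2.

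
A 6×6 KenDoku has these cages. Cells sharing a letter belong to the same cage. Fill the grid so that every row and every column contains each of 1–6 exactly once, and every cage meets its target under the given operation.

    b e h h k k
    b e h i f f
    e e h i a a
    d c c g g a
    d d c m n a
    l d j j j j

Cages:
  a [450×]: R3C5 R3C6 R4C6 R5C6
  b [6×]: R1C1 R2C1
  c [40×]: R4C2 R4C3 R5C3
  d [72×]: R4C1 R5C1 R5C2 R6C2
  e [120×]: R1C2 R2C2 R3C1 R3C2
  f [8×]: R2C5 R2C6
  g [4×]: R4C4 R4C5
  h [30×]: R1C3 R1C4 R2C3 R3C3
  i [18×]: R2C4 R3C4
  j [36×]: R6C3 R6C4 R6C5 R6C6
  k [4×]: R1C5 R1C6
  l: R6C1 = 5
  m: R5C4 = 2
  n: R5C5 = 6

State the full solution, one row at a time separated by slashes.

2 6 3 5 4 1 / 3 5 1 6 2 4 / 4 1 2 3 5 6 / 6 2 5 4 1 3 / 1 3 4 2 6 5 / 5 4 6 1 3 2

Cage a needs product 450; hence R3C5 = 5.
M is a freebie; hence R5C4 = 2.
N is a freebie, which forces R5C5 = 6.
Cage l is a single given cell, so R6C1 = 5.
The only place for 4 in row 6 is R6C2.
Cage d needs product 72, so R4C1 = 6.
The 4 cells of cage a must have product 450; hence R3C6 = 6.
Cage i's pair has product 18; hence R2C4 = 6.
Cage e has product 120, so R3C1 = 4.
6 is placed in row 3, which forces R3C4 = 3.
3 is placed in column 4, which forces R6C4 = 1.
Column 4 now contains 1, which forces R1C4 = 5.
Column 4 now contains 1, leaving R4C4 = 4.
Cage g's pair has product 4, leaving R4C5 = 1.
Cage j has product 36, which forces R6C3 = 6.
1 is placed in column 5, so R1C5 = 4.
Cage k needs two cells with product 4, leaving R1C6 = 1.
Cage e needs product 120, leaving R2C2 = 5.
Column 5 now contains 4; hence R2C5 = 2.
Row 2 now contains 2, leaving R2C6 = 4.
5 is placed in column 2, so R4C2 = 2.
2 is placed in row 4, so R4C3 = 5.
Row 4 now contains 5, which forces R4C6 = 3.
The 3 cells of cage c must have product 40, leaving R5C3 = 4.
Column 6 now contains 3, leaving R5C6 = 5.
Column 5 now contains 2, which forces R6C5 = 3.
Column 6 now contains 3, which forces R6C6 = 2.
Cage b needs two cells with product 6, leaving R1C1 = 2.
Cage e needs product 120, leaving R1C2 = 6.
Row 1 already has 2, which forces R1C3 = 3.
Row 2 now contains 2; hence R2C1 = 3.
3 is placed in column 3, which forces R2C3 = 1.
2 is placed in column 2, so R3C2 = 1.
1 is placed in column 3; hence R3C3 = 2.
3 is placed in column 1; hence R5C1 = 1.
Column 2 now contains 1, which forces R5C2 = 3.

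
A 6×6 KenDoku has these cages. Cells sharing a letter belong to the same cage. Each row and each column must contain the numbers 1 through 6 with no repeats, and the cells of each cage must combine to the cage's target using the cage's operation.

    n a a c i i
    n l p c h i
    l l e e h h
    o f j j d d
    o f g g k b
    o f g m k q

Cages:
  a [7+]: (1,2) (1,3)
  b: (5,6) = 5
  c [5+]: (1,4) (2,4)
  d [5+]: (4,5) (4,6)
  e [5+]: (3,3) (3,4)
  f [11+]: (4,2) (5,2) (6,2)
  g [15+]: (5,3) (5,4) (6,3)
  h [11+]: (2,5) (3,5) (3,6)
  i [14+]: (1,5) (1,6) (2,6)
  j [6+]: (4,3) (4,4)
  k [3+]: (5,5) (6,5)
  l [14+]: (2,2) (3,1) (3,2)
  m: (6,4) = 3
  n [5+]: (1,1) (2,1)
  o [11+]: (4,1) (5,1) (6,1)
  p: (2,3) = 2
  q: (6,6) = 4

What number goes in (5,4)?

Cage p is a single given cell; hence (2,3) = 2.
B is a freebie, which forces (5,6) = 5.
M is a freebie, leaving (6,4) = 3.
Cage q is given, leaving (6,6) = 4.
In column 4, 5 can only go at (4,4), so (4,4) = 5.
Cage j's pair has sum 6, which forces (4,3) = 1.
Column 4 needs a 2, and only (3,4) is open for it.
Cage e needs two cells with sum 5; hence (3,3) = 3.
The 3 cells of cage g must have sum 15, leaving (6,3) = 5.
The only place for 5 in row 1 is (1,5).
In row 1, 2 can only go at (1,1), so (1,1) = 2.
The two cells of cage n must have sum 5; hence (2,1) = 3.
Row 2 now contains 3, so (2,6) = 6.
Column 6 now contains 6; hence (3,6) = 1.
Column 6 now contains 6, so (1,6) = 3.
Cage h has sum 11, leaving (2,5) = 4.
Cage h needs sum 11, so (3,5) = 6.
Column 6 now contains 3, leaving (4,6) = 2.
3 is placed in row 1, so (1,2) = 1.
The two cells of cage a must have sum 7, leaving (1,3) = 6.
Cage c's pair has sum 5, which forces (1,4) = 4.
4 is placed in row 2, leaving (2,2) = 5.
4 is placed in row 2, so (2,4) = 1.
The 3 cells of cage l must have sum 14; hence (3,1) = 5.
Row 3 now contains 6, which forces (3,2) = 4.
Row 4 now contains 2, so (4,5) = 3.
Column 3 already has 6, leaving (5,3) = 4.
Column 4 already has 4, so (5,4) = 6.
The 3 cells of cage o must have sum 11, leaving (4,1) = 4.
Row 4 now contains 3; hence (4,2) = 6.
Row 5 now contains 6; hence (5,1) = 1.
The 3 cells of cage f must have sum 11, which forces (5,2) = 3.
Row 5 already has 1, which forces (5,5) = 2.
Cage o needs sum 11, leaving (6,1) = 6.
Cage f needs sum 11, which forces (6,2) = 2.
2 is placed in column 5; hence (6,5) = 1.
Completed grid: 2 1 6 4 5 3 / 3 5 2 1 4 6 / 5 4 3 2 6 1 / 4 6 1 5 3 2 / 1 3 4 6 2 5 / 6 2 5 3 1 4.

6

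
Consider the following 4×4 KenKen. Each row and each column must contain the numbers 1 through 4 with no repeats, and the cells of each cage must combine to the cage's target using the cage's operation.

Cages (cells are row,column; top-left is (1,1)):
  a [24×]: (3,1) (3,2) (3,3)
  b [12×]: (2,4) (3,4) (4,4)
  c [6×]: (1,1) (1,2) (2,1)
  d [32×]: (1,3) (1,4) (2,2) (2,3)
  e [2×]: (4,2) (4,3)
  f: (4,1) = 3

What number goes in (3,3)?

3

Cage f is a single given cell, which forces (4,1) = 3.
The 3 cells of cage c must have product 6, which forces (1,2) = 3.
The 3 cells of cage a must have product 24, so (3,3) = 3.
The 3 cells of cage b must have product 12, so (2,4) = 3.
The only place for 1 in row 3 is (3,4).
Column 4 already has 1; hence (4,4) = 4.
The 4 cells of cage d must have product 32, which forces (1,3) = 4.
Column 4 now contains 4, leaving (1,4) = 2.
Cage d has product 32, so (2,2) = 4.
The 4 cells of cage d must have product 32, so (2,3) = 1.
4 is placed in column 2, so (3,2) = 2.
Column 2 now contains 2, so (4,2) = 1.
1 is placed in column 3; hence (4,3) = 2.
2 is placed in row 1, which forces (1,1) = 1.
1 is placed in row 2, leaving (2,1) = 2.
Row 3 already has 2; hence (3,1) = 4.
Completed grid: 1 3 4 2 / 2 4 1 3 / 4 2 3 1 / 3 1 2 4.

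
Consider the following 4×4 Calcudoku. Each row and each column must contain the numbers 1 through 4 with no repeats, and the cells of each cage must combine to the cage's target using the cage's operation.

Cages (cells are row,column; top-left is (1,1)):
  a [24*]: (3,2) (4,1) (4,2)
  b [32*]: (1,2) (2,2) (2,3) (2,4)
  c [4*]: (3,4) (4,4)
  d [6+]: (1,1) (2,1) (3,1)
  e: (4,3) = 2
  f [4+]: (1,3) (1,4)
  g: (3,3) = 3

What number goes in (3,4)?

Cage b needs product 32; hence (1,2) = 4.
Cage g is given; hence (3,3) = 3.
E is a freebie; hence (4,3) = 2.
Column 3 already has 3, leaving (1,3) = 1.
Cage f needs two cells with sum 4, which forces (1,4) = 3.
1 is placed in column 3, so (2,3) = 4.
Row 3 already has 3, which forces (3,2) = 2.
The 3 cells of cage a must have product 24; hence (4,1) = 4.
Row 4 already has 2, leaving (4,2) = 3.
Row 4 already has 4; hence (4,4) = 1.
Row 1 already has 3, so (1,1) = 2.
Cage d needs sum 6, which forces (2,1) = 3.
2 is placed in column 2; hence (2,2) = 1.
Column 4 already has 1, so (2,4) = 2.
2 is placed in row 3; hence (3,1) = 1.
Column 4 already has 1, so (3,4) = 4.
The full grid is 2 4 1 3 / 3 1 4 2 / 1 2 3 4 / 4 3 2 1.

4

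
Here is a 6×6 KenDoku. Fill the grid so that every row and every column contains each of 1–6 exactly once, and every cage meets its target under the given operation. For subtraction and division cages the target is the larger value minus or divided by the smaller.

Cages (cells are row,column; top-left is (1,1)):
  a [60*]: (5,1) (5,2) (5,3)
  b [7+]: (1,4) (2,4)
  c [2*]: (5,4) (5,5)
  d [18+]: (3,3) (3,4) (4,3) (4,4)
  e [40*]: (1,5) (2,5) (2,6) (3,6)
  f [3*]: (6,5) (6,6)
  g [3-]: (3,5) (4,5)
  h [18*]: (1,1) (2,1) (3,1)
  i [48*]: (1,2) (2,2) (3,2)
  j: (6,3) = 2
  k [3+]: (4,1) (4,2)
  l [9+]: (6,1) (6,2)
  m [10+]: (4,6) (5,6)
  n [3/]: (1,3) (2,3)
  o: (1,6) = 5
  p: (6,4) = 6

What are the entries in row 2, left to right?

Cage o is a single given cell; hence (1,6) = 5.
J is a freebie; hence (6,3) = 2.
Cage p is given, so (6,4) = 6.
Cage e needs product 40, so (2,5) = 5.
Column 2 needs a 1, and only (4,2) is open for it.
Row 4 already has 1, which forces (4,1) = 2.
Column 2 needs a 3, and only (5,2) is open for it.
In row 5, 6 can only go at (5,6), so (5,6) = 6.
6 is placed in column 6, which forces (4,6) = 4.
Cage e has product 40; hence (1,5) = 4.
Row 1 now contains 4, which forces (1,4) = 3.
The two cells of cage b must have sum 7, which forces (2,4) = 4.
3 is placed in column 4, which forces (4,4) = 5.
Row 1 now contains 3, leaving (1,3) = 1.
The two cells of cage n must have quotient 3; hence (2,3) = 3.
Cage i needs product 48, which forces (3,2) = 4.
Cage d needs sum 18, which forces (3,3) = 5.
5 is placed in column 4; hence (3,4) = 2.
2 is placed in row 3, leaving (3,6) = 1.
Cage d needs sum 18, leaving (4,3) = 6.
Row 4 now contains 6; hence (4,5) = 3.
5 is placed in column 3, which forces (5,3) = 4.
Column 4 already has 2, which forces (5,4) = 1.
Row 5 already has 1, leaving (5,5) = 2.
4 is placed in column 2, so (6,2) = 5.
Column 5 already has 3, leaving (6,5) = 1.
Column 6 already has 1; hence (6,6) = 3.
Row 1 already has 1, so (1,1) = 6.
Row 1 already has 6, so (1,2) = 2.
Cage h has product 18, leaving (2,1) = 1.
2 is placed in column 2, leaving (2,2) = 6.
Column 6 already has 1, so (2,6) = 2.
Cage h needs product 18, leaving (3,1) = 3.
Column 5 already has 3; hence (3,5) = 6.
4 is placed in row 5, leaving (5,1) = 5.
Row 6 now contains 5, leaving (6,1) = 4.
Completed grid: 6 2 1 3 4 5 / 1 6 3 4 5 2 / 3 4 5 2 6 1 / 2 1 6 5 3 4 / 5 3 4 1 2 6 / 4 5 2 6 1 3.

1 6 3 4 5 2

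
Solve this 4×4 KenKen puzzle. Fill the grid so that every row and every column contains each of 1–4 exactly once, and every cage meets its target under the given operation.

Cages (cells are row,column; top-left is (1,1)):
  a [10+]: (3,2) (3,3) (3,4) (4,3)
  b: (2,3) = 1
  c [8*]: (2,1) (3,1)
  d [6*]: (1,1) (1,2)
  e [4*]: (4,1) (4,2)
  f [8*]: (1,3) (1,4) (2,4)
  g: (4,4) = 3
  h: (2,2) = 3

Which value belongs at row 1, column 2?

2

Cage h is given, leaving (2,2) = 3.
Cage b is given, leaving (2,3) = 1.
G is a freebie, which forces (4,4) = 3.
The two cells of cage d must have product 6, which forces (1,1) = 3.
Column 2 now contains 3, so (1,2) = 2.
2 is placed in row 1, so (1,3) = 4.
Cage f needs product 8, so (1,4) = 1.
Cage a needs sum 10, leaving (3,3) = 3.
Column 3 now contains 4, which forces (4,3) = 2.
Cage f needs product 8, so (2,4) = 2.
The 4 cells of cage a must have sum 10, leaving (3,2) = 1.
Cage a has sum 10; hence (3,4) = 4.
Column 2 already has 1, so (4,2) = 4.
Row 2 now contains 2, leaving (2,1) = 4.
Row 3 already has 4, which forces (3,1) = 2.
Row 4 already has 4, which forces (4,1) = 1.
The full grid is 3 2 4 1 / 4 3 1 2 / 2 1 3 4 / 1 4 2 3.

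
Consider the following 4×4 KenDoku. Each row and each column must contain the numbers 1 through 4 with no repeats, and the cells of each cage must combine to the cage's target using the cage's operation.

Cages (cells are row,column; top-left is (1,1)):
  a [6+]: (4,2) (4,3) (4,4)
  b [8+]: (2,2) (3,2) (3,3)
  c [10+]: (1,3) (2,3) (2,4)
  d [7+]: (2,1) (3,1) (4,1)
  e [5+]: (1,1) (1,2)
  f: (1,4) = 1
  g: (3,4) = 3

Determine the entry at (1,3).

4

F is a freebie, leaving (1,4) = 1.
Cage g is given, which forces (3,4) = 3.
Column 4 now contains 3, which forces (4,4) = 2.
The 3 cells of cage c must have sum 10, so (1,3) = 4.
Cage c needs sum 10, so (2,3) = 2.
Column 4 now contains 3, which forces (2,4) = 4.
Column 3 now contains 2, leaving (3,3) = 1.
Column 3 now contains 1, leaving (4,3) = 3.
4 is placed in row 2, leaving (2,1) = 1.
Row 2 already has 2, leaving (2,2) = 3.
Cage d needs sum 7, so (3,1) = 2.
1 is placed in row 3, which forces (3,2) = 4.
The 3 cells of cage d must have sum 7; hence (4,1) = 4.
3 is placed in row 4, so (4,2) = 1.
Column 1 now contains 2; hence (1,1) = 3.
3 is placed in column 2, which forces (1,2) = 2.
Filled in: 3 2 4 1 / 1 3 2 4 / 2 4 1 3 / 4 1 3 2.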